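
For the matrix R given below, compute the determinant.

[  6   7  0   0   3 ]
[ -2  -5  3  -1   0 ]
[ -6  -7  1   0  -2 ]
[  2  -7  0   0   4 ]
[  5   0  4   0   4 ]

245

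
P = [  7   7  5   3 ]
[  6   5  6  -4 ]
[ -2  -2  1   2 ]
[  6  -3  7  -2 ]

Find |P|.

-1182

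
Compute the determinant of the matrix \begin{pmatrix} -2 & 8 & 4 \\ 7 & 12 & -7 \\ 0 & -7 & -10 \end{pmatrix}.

702

Expand along column 1:
  + (-2) · |12 -7; -7 -10| = (-2)·(-120 − 49) = 338
  − 7 · |8 4; -7 -10| = −7·(-80 − (-28)) = 364
Sum: (338) + (364) = 702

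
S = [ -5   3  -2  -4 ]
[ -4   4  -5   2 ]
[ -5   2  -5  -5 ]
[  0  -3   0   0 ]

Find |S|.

285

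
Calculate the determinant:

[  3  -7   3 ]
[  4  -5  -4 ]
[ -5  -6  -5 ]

-424

Expand along row 1:
  + 3 · |-5 -4; -6 -5| = 3·(25 − 24) = 3
  − (-7) · |4 -4; -5 -5| = −(-7)·(-20 − 20) = -280
  + 3 · |4 -5; -5 -6| = 3·(-24 − 25) = -147
Sum: (3) + (-280) + (-147) = -424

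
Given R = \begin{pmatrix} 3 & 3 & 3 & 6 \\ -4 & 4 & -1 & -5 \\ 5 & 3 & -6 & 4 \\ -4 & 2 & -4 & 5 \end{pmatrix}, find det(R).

Expand along row 1:
  + (3) · M_11   where M_11 = det([4 -1 -5; 3 -6 4; 2 -4 5]) = -49
  − (3) · M_12   where M_12 = det([-4 -1 -5; 5 -6 4; -4 -4 5]) = 317
  + (3) · M_13   where M_13 = det([-4 4 -5; 5 3 4; -4 2 5]) = -302
  − (6) · M_14   where M_14 = det([-4 4 -1; 5 3 -6; -4 2 -4]) = 154
det = (+1)·(3)·(-49) + (-1)·(3)·(317) + (+1)·(3)·(-302) + (-1)·(6)·(154) = -2928

|R| = -2928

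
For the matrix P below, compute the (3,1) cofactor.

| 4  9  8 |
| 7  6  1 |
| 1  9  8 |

The cofactor is -39.

Delete row 3 and column 1; the remaining 2×2 submatrix is [9 8; 6 1].
Its determinant is 9·1 − 8·6 = -39.
The cofactor carries sign (−1)^(3+1) = +1, so C_{3,1} = +(-39) = -39.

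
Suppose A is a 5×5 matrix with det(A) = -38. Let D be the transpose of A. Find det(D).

det(Aᵀ) = det(A).
det(D) = (1)·(-38) = -38

-38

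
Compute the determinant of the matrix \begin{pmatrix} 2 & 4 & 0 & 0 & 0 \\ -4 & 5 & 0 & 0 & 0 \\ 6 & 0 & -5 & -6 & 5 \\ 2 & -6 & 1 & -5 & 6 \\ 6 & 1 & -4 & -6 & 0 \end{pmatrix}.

-4316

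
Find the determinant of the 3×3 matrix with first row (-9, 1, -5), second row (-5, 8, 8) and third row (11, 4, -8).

Expand along column 1:
  + (-9) · |8 8; 4 -8| = (-9)·(-64 − 32) = 864
  − (-5) · |1 -5; 4 -8| = −(-5)·(-8 − (-20)) = 60
  + 11 · |1 -5; 8 8| = 11·(8 − (-40)) = 528
Sum: (864) + (60) + (528) = 1452

1452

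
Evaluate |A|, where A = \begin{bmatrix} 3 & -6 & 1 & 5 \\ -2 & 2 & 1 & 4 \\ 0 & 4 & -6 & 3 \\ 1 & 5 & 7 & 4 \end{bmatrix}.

Expand along row 3 (it has 1 zero):
  − (4) · M_32   where M_32 = det([3 1 5; -2 1 4; 1 7 4]) = -135
  + (-6) · M_33   where M_33 = det([3 -6 5; -2 2 4; 1 5 4]) = -168
  − (3) · M_34   where M_34 = det([3 -6 1; -2 2 1; 1 5 7]) = -75
det = (-1)·(4)·(-135) + (+1)·(-6)·(-168) + (-1)·(3)·(-75) = 1773

|A| = 1773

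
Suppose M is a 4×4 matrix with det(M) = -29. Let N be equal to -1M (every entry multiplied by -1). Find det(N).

The determinant is -29.

For a 4×4 matrix, det(-1M) = (-1)^4·det(M) = 1·det(M).
det(N) = (1)·(-29) = -29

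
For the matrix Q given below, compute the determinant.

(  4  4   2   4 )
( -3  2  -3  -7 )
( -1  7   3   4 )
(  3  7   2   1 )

Expand along row 1:
  + (4) · M_11   where M_11 = det([2 -3 -7; 7 3 4; 7 2 1]) = -24
  − (4) · M_12   where M_12 = det([-3 -3 -7; -1 3 4; 3 2 1]) = 53
  + (2) · M_13   where M_13 = det([-3 2 -7; -1 7 4; 3 7 1]) = 285
  − (4) · M_14   where M_14 = det([-3 2 -3; -1 7 3; 3 7 2]) = 127
det = (+1)·(4)·(-24) + (-1)·(4)·(53) + (+1)·(2)·(285) + (-1)·(4)·(127) = -246

det(Q) = -246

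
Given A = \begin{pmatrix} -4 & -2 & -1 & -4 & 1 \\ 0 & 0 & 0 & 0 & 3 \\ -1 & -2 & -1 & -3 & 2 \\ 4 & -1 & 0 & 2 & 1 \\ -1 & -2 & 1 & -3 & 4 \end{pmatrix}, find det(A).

Expand along row 2 (it has 4 zeros):
  − (3) · M_25   where M_25 = det([-4 -2 -1 -4; -1 -2 -1 -3; 4 -1 0 2; -1 -2 1 -3]) = -24
det = (-1)·(3)·(-24) = 72

72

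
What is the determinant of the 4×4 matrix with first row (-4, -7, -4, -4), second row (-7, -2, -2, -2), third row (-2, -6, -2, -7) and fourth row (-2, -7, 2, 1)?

-1120

Expand along row 1:
  + (-4) · M_11   where M_11 = det([-2 -2 -2; -6 -2 -7; -7 2 1]) = -82
  − (-7) · M_12   where M_12 = det([-7 -2 -2; -2 -2 -7; -2 2 1]) = -100
  + (-4) · M_13   where M_13 = det([-7 -2 -2; -2 -6 -7; -2 -7 1]) = 349
  − (-4) · M_14   where M_14 = det([-7 -2 -2; -2 -6 -2; -2 -7 2]) = 162
det = (+1)·(-4)·(-82) + (-1)·(-7)·(-100) + (+1)·(-4)·(349) + (-1)·(-4)·(162) = -1120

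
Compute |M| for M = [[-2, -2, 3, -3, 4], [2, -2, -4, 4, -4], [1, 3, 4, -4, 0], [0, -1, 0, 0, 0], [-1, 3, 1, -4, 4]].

det(M) = -12

Expand along row 4 (it has 4 zeros):
  + (-1) · M_42   where M_42 = det([-2 3 -3 4; 2 -4 4 -4; 1 4 -4 0; -1 1 -4 4]) = 12
det = (+1)·(-1)·(12) = -12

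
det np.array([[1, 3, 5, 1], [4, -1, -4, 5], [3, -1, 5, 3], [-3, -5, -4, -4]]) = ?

The determinant is 40.

Expand along row 1:
  + (1) · M_11   where M_11 = det([-1 -4 5; -1 5 3; -5 -4 -4]) = 229
  − (3) · M_12   where M_12 = det([4 -4 5; 3 5 3; -3 -4 -4]) = -29
  + (5) · M_13   where M_13 = det([4 -1 5; 3 -1 3; -3 -5 -4]) = -17
  − (1) · M_14   where M_14 = det([4 -1 -4; 3 -1 5; -3 -5 -4]) = 191
det = (+1)·(1)·(229) + (-1)·(3)·(-29) + (+1)·(5)·(-17) + (-1)·(1)·(191) = 40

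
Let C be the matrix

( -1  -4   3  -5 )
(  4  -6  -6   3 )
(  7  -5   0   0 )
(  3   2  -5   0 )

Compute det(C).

Expand along row 3 (it has 2 zeros):
  + (7) · M_31   where M_31 = det([-4 3 -5; -6 -6 3; 2 -5 0]) = -252
  − (-5) · M_32   where M_32 = det([-1 3 -5; 4 -6 3; 3 -5 0]) = 22
det = (+1)·(7)·(-252) + (-1)·(-5)·(22) = -1654

-1654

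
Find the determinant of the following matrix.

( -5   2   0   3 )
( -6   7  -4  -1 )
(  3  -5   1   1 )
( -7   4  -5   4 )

144

Expand along row 1 (it has 1 zero):
  + (-5) · M_11   where M_11 = det([7 -4 -1; -5 1 1; 4 -5 4]) = -54
  − (2) · M_12   where M_12 = det([-6 -4 -1; 3 1 1; -7 -5 4]) = 30
  − (3) · M_14   where M_14 = det([-6 7 -4; 3 -5 1; -7 4 -5]) = 22
det = (+1)·(-5)·(-54) + (-1)·(2)·(30) + (-1)·(3)·(22) = 144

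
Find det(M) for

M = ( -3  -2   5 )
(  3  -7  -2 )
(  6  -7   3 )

Expand along row 1:
  + (-3) · |-7 -2; -7 3| = (-3)·(-21 − 14) = 105
  − (-2) · |3 -2; 6 3| = −(-2)·(9 − (-12)) = 42
  + 5 · |3 -7; 6 -7| = 5·(-21 − (-42)) = 105
Sum: (105) + (42) + (105) = 252

The determinant is 252.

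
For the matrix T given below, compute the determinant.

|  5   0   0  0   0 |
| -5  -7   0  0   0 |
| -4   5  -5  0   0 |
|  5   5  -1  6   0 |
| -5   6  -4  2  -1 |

T is lower triangular, so det(T) is the product of the diagonal entries:
det = (5) · (-7) · (-5) · (6) · (-1) = -1050

-1050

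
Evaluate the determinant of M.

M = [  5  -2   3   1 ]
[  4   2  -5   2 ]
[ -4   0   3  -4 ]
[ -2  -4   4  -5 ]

The determinant is -338.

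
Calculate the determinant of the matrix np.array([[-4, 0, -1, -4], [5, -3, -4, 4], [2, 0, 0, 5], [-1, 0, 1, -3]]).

The determinant is -33.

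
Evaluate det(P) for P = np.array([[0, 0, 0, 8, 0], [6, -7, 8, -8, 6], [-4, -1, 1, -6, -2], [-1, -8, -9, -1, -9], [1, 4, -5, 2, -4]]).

The determinant is 13768.

Expand along row 1 (it has 4 zeros):
  − (8) · M_14   where M_14 = det([6 -7 8 6; -4 -1 1 -2; -1 -8 -9 -9; 1 4 -5 -4]) = -1721
det = (-1)·(8)·(-1721) = 13768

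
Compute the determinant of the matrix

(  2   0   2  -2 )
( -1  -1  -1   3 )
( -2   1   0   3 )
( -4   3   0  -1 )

Expand along column 3 (it has 2 zeros):
  + (2) · M_13   where M_13 = det([-1 -1 3; -2 1 3; -4 3 -1]) = 18
  − (-1) · M_23   where M_23 = det([2 0 -2; -2 1 3; -4 3 -1]) = -16
det = (+1)·(2)·(18) + (-1)·(-1)·(-16) = 20

20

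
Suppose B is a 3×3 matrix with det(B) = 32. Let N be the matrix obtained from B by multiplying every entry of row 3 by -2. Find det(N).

-64

Scaling one row by -2 multiplies the determinant by -2.
det(N) = (-2)·(32) = -64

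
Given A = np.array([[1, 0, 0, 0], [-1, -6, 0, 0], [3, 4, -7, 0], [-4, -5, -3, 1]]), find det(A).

A is lower triangular, so det(A) is the product of the diagonal entries:
det = (1) · (-6) · (-7) · (1) = 42

det(A) = 42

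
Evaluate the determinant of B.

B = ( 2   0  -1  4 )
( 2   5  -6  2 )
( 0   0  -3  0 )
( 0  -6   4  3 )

|B| = -18

Expand along row 3 (it has 3 zeros):
  + (-3) · M_33   where M_33 = det([2 0 4; 2 5 2; 0 -6 3]) = 6
det = (+1)·(-3)·(6) = -18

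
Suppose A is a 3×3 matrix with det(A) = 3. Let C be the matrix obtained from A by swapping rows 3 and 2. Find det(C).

Swapping two rows multiplies the determinant by −1.
det(C) = (-1)·(3) = -3

-3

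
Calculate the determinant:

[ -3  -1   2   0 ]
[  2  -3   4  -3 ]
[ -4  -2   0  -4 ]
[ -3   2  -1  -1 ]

The determinant is 190.

Expand along row 1 (it has 1 zero):
  + (-3) · M_11   where M_11 = det([-3 4 -3; -2 0 -4; 2 -1 -1]) = -34
  − (-1) · M_12   where M_12 = det([2 4 -3; -4 0 -4; -3 -1 -1]) = 12
  + (2) · M_13   where M_13 = det([2 -3 -3; -4 -2 -4; -3 2 -1]) = 38
det = (+1)·(-3)·(-34) + (-1)·(-1)·(12) + (+1)·(2)·(38) = 190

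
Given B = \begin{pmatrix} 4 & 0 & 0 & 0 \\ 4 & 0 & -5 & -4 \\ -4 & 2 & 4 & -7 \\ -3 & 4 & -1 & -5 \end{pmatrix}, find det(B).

Expand along row 1 (it has 3 zeros):
  + (4) · M_11   where M_11 = det([0 -5 -4; 2 4 -7; 4 -1 -5]) = 162
det = (+1)·(4)·(162) = 648

648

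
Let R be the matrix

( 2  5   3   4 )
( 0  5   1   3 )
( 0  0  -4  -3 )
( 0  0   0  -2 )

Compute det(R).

R is upper triangular, so det(R) is the product of the diagonal entries:
det = (2) · (5) · (-4) · (-2) = 80

det(R) = 80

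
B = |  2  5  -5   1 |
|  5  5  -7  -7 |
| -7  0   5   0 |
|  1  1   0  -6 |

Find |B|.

The determinant is -369.

Expand along row 3 (it has 2 zeros):
  + (-7) · M_31   where M_31 = det([5 -5 1; 5 -7 -7; 1 0 -6]) = 102
  + (5) · M_33   where M_33 = det([2 5 1; 5 5 -7; 1 1 -6]) = 69
det = (+1)·(-7)·(102) + (+1)·(5)·(69) = -369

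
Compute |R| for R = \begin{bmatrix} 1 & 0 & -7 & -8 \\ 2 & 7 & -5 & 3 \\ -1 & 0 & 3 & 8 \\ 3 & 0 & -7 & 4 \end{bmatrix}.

Expand along column 2 (it has 3 zeros):
  + (7) · M_22   where M_22 = det([1 -7 -8; -1 3 8; 3 -7 4]) = -112
det = (+1)·(7)·(-112) = -784

The determinant is -784.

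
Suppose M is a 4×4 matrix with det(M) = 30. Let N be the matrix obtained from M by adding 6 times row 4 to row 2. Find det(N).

30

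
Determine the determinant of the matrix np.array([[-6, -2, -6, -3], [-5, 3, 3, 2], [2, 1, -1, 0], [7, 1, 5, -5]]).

Expand along row 3 (it has 1 zero):
  + (2) · M_31   where M_31 = det([-2 -6 -3; 3 3 2; 1 5 -5]) = -88
  − (1) · M_32   where M_32 = det([-6 -6 -3; -5 3 2; 7 5 -5]) = 354
  + (-1) · M_33   where M_33 = det([-6 -2 -3; -5 3 2; 7 1 -5]) = 202
det = (+1)·(2)·(-88) + (-1)·(1)·(354) + (+1)·(-1)·(202) = -732

-732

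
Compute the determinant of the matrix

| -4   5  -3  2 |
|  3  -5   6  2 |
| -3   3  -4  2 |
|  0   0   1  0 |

8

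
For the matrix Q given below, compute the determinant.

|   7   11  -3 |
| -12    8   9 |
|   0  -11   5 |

Expand along row 3:
  − (-11) · |7 -3; -12 9| = −(-11)·(63 − 36) = 297
  + 5 · |7 11; -12 8| = 5·(56 − (-132)) = 940
Sum: (297) + (940) = 1237

The determinant is 1237.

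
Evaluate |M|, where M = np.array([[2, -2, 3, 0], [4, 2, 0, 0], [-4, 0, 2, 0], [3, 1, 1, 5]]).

Expand along column 4 (it has 3 zeros):
  + (5) · M_44   where M_44 = det([2 -2 3; 4 2 0; -4 0 2]) = 48
det = (+1)·(5)·(48) = 240

|M| = 240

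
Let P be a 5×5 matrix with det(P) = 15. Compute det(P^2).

225

det(P^2) = (det P)^2 = (15)^2 = 225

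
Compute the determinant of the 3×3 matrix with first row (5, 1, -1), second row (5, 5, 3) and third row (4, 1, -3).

Expand along row 1:
  + 5 · |5 3; 1 -3| = 5·(-15 − 3) = -90
  − 1 · |5 3; 4 -3| = −1·(-15 − 12) = 27
  + (-1) · |5 5; 4 1| = (-1)·(5 − 20) = 15
Sum: (-90) + (27) + (15) = -48

The determinant is -48.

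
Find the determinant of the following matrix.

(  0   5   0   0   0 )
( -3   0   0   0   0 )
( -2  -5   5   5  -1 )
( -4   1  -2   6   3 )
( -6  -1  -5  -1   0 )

-1380

The matrix is block lower-triangular with a 2×2 block and a 3×3 block on the diagonal, so its determinant equals the product of the determinants of the diagonal blocks.
det of the 2×2 block = 15
det of the 3×3 block = -92
det = (15)·(-92) = -1380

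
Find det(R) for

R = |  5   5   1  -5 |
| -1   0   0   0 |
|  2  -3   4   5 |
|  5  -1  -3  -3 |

Expand along row 2 (it has 3 zeros):
  − (-1) · M_21   where M_21 = det([5 1 -5; -3 4 5; -1 -3 -3]) = -64
det = (-1)·(-1)·(-64) = -64

The determinant is -64.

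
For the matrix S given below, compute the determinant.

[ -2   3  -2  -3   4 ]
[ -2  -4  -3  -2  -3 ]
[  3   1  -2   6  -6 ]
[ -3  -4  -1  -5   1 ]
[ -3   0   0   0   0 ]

Expand along row 5 (it has 4 zeros):
  + (-3) · M_51   where M_51 = det([3 -2 -3 4; -4 -3 -2 -3; 1 -2 6 -6; -4 -1 -5 1]) = -4
det = (+1)·(-3)·(-4) = 12

12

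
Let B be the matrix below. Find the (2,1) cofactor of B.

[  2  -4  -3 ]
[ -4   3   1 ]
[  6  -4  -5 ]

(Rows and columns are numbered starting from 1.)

Delete row 2 and column 1; the remaining 2×2 submatrix is [-4 -3; -4 -5].
Its determinant is (-4)·(-5) − (-3)·(-4) = 8.
The cofactor carries sign (−1)^(2+1) = −1, so C_{2,1} = −(8) = -8.

-8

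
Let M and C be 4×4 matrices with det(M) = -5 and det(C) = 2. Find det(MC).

det(MC) = det(M)·det(C) = (-5)·(2) = -10

-10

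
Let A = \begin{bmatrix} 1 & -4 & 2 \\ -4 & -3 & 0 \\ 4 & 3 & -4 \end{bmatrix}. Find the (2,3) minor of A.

Delete row 2 and column 3; the remaining 2×2 submatrix is [1 -4; 4 3].
Its determinant is 1·3 − (-4)·4 = 19.

19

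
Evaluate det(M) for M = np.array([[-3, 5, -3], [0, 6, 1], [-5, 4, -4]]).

Expand along column 1:
  + (-3) · |6 1; 4 -4| = (-3)·(-24 − 4) = 84
  + (-5) · |5 -3; 6 1| = (-5)·(5 − (-18)) = -115
Sum: (84) + (-115) = -31

-31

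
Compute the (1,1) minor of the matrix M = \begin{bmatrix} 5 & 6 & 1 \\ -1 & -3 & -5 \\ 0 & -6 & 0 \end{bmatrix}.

Delete row 1 and column 1; the remaining 2×2 submatrix is [-3 -5; -6 0].
Its determinant is (-3)·0 − (-5)·(-6) = -30.

-30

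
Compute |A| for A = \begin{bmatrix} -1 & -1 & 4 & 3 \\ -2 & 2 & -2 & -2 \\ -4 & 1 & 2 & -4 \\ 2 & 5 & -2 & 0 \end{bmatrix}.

|A| = -252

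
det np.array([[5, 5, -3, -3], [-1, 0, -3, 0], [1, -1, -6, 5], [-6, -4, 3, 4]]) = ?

-246

Expand along row 2 (it has 2 zeros):
  − (-1) · M_21   where M_21 = det([5 -3 -3; -1 -6 5; -4 3 4]) = -66
  − (-3) · M_23   where M_23 = det([5 5 -3; 1 -1 5; -6 -4 4]) = -60
det = (-1)·(-1)·(-66) + (-1)·(-3)·(-60) = -246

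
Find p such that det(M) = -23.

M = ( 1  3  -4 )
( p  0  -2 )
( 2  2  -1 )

Expanding along the row containing p, det(M) is linear in p: det(M) = (-5)·p + (-8).
Set (-5)·p + (-8) = -23  ⇒  (-5)·p = -15  ⇒  p = 3.

3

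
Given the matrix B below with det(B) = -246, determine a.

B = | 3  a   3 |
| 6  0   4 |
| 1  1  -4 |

-9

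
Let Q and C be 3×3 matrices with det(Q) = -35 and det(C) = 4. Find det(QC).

det(QC) = det(Q)·det(C) = (-35)·(4) = -140

-140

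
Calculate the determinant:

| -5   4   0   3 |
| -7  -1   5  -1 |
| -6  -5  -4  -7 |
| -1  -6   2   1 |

-2470

Expand along row 1 (it has 1 zero):
  + (-5) · M_11   where M_11 = det([-1 5 -1; -5 -4 -7; -6 2 1]) = 259
  − (4) · M_12   where M_12 = det([-7 5 -1; -6 -4 -7; -1 2 1]) = 11
  − (3) · M_14   where M_14 = det([-7 -1 5; -6 -5 -4; -1 -6 2]) = 377
det = (+1)·(-5)·(259) + (-1)·(4)·(11) + (-1)·(3)·(377) = -2470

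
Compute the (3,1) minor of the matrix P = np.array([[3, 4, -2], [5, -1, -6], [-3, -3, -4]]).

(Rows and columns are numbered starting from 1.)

The minor is -26.

Delete row 3 and column 1; the remaining 2×2 submatrix is [4 -2; -1 -6].
Its determinant is 4·(-6) − (-2)·(-1) = -26.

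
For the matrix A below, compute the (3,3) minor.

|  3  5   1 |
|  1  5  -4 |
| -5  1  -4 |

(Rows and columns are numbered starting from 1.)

10

Delete row 3 and column 3; the remaining 2×2 submatrix is [3 5; 1 5].
Its determinant is 3·5 − 5·1 = 10.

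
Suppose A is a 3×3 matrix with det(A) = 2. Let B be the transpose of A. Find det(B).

det(Aᵀ) = det(A).
det(B) = (1)·(2) = 2

2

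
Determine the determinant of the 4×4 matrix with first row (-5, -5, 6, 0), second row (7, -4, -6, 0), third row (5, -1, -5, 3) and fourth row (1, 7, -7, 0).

The determinant is 741.

Expand along column 4 (it has 3 zeros):
  − (3) · M_34   where M_34 = det([-5 -5 6; 7 -4 -6; 1 7 -7]) = -247
det = (-1)·(3)·(-247) = 741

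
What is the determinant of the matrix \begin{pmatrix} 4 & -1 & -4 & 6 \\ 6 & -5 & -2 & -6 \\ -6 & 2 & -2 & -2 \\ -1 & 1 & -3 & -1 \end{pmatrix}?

Expand along row 1:
  + (4) · M_11   where M_11 = det([-5 -2 -6; 2 -2 -2; 1 -3 -1]) = 44
  − (-1) · M_12   where M_12 = det([6 -2 -6; -6 -2 -2; -1 -3 -1]) = -112
  + (-4) · M_13   where M_13 = det([6 -5 -6; -6 2 -2; -1 1 -1]) = 44
  − (6) · M_14   where M_14 = det([6 -5 -2; -6 2 -2; -1 1 -3]) = 64
det = (+1)·(4)·(44) + (-1)·(-1)·(-112) + (+1)·(-4)·(44) + (-1)·(6)·(64) = -496

-496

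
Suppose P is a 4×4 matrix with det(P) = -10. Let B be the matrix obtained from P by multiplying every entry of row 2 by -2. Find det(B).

Scaling one row by -2 multiplies the determinant by -2.
det(B) = (-2)·(-10) = 20

The determinant is 20.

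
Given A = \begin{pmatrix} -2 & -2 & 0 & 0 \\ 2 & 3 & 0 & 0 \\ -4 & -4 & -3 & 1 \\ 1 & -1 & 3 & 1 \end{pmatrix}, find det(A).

12

A is block lower-triangular with a 2×2 block and a 2×2 block on the diagonal, so its determinant equals the product of the determinants of the diagonal blocks.
det of the 2×2 block = -2
det of the 2×2 block = -6
det = (-2)·(-6) = 12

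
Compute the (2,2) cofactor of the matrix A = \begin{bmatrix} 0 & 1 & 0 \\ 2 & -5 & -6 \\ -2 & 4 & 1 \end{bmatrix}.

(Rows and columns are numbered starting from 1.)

0

Delete row 2 and column 2; the remaining 2×2 submatrix is [0 0; -2 1].
Its determinant is 0·1 − 0·(-2) = 0.
The cofactor carries sign (−1)^(2+2) = +1, so C_{2,2} = +(0) = 0.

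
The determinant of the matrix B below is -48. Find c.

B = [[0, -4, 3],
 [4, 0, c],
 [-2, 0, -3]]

Expanding along the column containing c, det(B) is linear in c: det(B) = (8)·c + (-48).
Set (8)·c + (-48) = -48  ⇒  (8)·c = 0  ⇒  c = 0.

c = 0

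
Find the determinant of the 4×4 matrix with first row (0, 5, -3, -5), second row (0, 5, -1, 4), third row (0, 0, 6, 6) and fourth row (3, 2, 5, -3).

630

Expand along column 1 (it has 3 zeros):
  − (3) · M_41   where M_41 = det([5 -3 -5; 5 -1 4; 0 6 6]) = -210
det = (-1)·(3)·(-210) = 630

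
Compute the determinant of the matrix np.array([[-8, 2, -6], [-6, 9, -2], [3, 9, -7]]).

Expand along column 1:
  + (-8) · |9 -2; 9 -7| = (-8)·(-63 − (-18)) = 360
  − (-6) · |2 -6; 9 -7| = −(-6)·(-14 − (-54)) = 240
  + 3 · |2 -6; 9 -2| = 3·(-4 − (-54)) = 150
Sum: (360) + (240) + (150) = 750

750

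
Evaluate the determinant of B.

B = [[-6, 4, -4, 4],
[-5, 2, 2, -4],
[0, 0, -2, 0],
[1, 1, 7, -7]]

Expand along row 3 (it has 3 zeros):
  + (-2) · M_33   where M_33 = det([-6 4 4; -5 2 -4; 1 1 -7]) = -124
det = (+1)·(-2)·(-124) = 248

248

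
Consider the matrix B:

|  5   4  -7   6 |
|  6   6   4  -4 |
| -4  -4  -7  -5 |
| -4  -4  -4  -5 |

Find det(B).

Expand along row 1:
  + (5) · M_11   where M_11 = det([6 4 -4; -4 -7 -5; -4 -4 -5]) = 138
  − (4) · M_12   where M_12 = det([6 4 -4; -4 -7 -5; -4 -4 -5]) = 138
  + (-7) · M_13   where M_13 = det([6 6 -4; -4 -4 -5; -4 -4 -5]) = 0
  − (6) · M_14   where M_14 = det([6 6 4; -4 -4 -7; -4 -4 -4]) = 0
det = (+1)·(5)·(138) + (-1)·(4)·(138) + (+1)·(-7)·(0) + (-1)·(6)·(0) = 138

The determinant is 138.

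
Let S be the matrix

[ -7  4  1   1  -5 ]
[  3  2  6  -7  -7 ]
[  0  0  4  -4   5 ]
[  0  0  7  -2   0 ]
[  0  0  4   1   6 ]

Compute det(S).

S is block upper-triangular with a 2×2 block and a 3×3 block on the diagonal, so its determinant equals the product of the determinants of the diagonal blocks.
det of the 2×2 block = -26
det of the 3×3 block = 195
det = (-26)·(195) = -5070

The determinant is -5070.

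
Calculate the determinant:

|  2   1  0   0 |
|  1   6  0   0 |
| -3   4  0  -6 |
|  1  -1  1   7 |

66

The matrix is block lower-triangular with a 2×2 block and a 2×2 block on the diagonal, so its determinant equals the product of the determinants of the diagonal blocks.
det of the 2×2 block = 11
det of the 2×2 block = 6
det = (11)·(6) = 66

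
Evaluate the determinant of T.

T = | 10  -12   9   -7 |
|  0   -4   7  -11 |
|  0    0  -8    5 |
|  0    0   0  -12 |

|T| = -3840

T is upper triangular, so det(T) is the product of the diagonal entries:
det = (10) · (-4) · (-8) · (-12) = -3840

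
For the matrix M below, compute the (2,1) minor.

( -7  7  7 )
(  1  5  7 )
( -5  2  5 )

Delete row 2 and column 1; the remaining 2×2 submatrix is [7 7; 2 5].
Its determinant is 7·5 − 7·2 = 21.

The minor is 21.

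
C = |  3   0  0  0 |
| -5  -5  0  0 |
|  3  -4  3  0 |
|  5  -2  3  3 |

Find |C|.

det(C) = -135

C is lower triangular, so det(C) is the product of the diagonal entries:
det = (3) · (-5) · (3) · (3) = -135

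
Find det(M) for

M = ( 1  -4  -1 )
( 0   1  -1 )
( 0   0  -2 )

-2

M is upper triangular, so det(M) is the product of the diagonal entries:
det = (1) · (1) · (-2) = -2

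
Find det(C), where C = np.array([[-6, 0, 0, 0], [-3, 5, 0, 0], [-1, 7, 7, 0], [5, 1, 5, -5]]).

The determinant is 1050.

C is lower triangular, so det(C) is the product of the diagonal entries:
det = (-6) · (5) · (7) · (-5) = 1050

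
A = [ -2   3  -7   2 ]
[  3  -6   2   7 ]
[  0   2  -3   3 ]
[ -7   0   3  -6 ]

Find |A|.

Expand along row 3 (it has 1 zero):
  − (2) · M_32   where M_32 = det([-2 -7 2; 3 2 7; -7 3 -6]) = 329
  + (-3) · M_33   where M_33 = det([-2 3 2; 3 -6 7; -7 0 -6]) = -249
  − (3) · M_34   where M_34 = det([-2 3 -7; 3 -6 2; -7 0 3]) = 261
det = (-1)·(2)·(329) + (+1)·(-3)·(-249) + (-1)·(3)·(261) = -694

The determinant is -694.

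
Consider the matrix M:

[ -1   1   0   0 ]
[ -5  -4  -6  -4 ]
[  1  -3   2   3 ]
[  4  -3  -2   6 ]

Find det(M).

Expand along row 1 (it has 2 zeros):
  + (-1) · M_11   where M_11 = det([-4 -6 -4; -3 2 3; -3 -2 6]) = -174
  − (1) · M_12   where M_12 = det([-5 -6 -4; 1 2 3; 4 -2 6]) = -86
det = (+1)·(-1)·(-174) + (-1)·(1)·(-86) = 260

260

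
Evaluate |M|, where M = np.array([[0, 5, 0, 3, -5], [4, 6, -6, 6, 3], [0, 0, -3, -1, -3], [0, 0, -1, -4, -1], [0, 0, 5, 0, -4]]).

M is block upper-triangular with a 2×2 block and a 3×3 block on the diagonal, so its determinant equals the product of the determinants of the diagonal blocks.
det of the 2×2 block = -20
det of the 3×3 block = -99
det = (-20)·(-99) = 1980

1980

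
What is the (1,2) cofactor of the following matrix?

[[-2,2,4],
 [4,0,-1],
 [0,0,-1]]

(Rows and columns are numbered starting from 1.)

4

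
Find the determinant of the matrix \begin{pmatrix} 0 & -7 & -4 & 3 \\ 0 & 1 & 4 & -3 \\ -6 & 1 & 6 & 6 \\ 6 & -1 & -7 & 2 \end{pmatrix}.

The determinant is 1044.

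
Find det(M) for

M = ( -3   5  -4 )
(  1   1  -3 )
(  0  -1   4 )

The determinant is -19.

Expand along column 1:
  + (-3) · |1 -3; -1 4| = (-3)·(4 − 3) = -3
  − 1 · |5 -4; -1 4| = −1·(20 − 4) = -16
Sum: (-3) + (-16) = -19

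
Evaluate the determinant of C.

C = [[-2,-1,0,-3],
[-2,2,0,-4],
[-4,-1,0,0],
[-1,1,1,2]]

det(C) = 38

Expand along column 3 (it has 3 zeros):
  − (1) · M_43   where M_43 = det([-2 -1 -3; -2 2 -4; -4 -1 0]) = -38
det = (-1)·(1)·(-38) = 38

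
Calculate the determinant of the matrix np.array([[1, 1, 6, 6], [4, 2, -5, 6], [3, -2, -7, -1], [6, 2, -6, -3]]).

1117

Expand along row 1:
  + (1) · M_11   where M_11 = det([2 -5 6; -2 -7 -1; 2 -6 -3]) = 226
  − (1) · M_12   where M_12 = det([4 -5 6; 3 -7 -1; 6 -6 -3]) = 189
  + (6) · M_13   where M_13 = det([4 2 6; 3 -2 -1; 6 2 -3]) = 146
  − (6) · M_14   where M_14 = det([4 2 -5; 3 -2 -7; 6 2 -6]) = -34
det = (+1)·(1)·(226) + (-1)·(1)·(189) + (+1)·(6)·(146) + (-1)·(6)·(-34) = 1117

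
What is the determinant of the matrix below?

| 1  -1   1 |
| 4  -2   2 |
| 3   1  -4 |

Expand along column 1:
  + 1 · |-2 2; 1 -4| = 1·(8 − 2) = 6
  − 4 · |-1 1; 1 -4| = −4·(4 − 1) = -12
  + 3 · |-1 1; -2 2| = 3·(-2 − (-2)) = 0
Sum: (6) + (-12) + (0) = -6

The determinant is -6.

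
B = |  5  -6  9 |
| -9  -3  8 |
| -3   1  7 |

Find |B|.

Expand along row 1:
  + 5 · |-3 8; 1 7| = 5·(-21 − 8) = -145
  − (-6) · |-9 8; -3 7| = −(-6)·(-63 − (-24)) = -234
  + 9 · |-9 -3; -3 1| = 9·(-9 − 9) = -162
Sum: (-145) + (-234) + (-162) = -541

The determinant is -541.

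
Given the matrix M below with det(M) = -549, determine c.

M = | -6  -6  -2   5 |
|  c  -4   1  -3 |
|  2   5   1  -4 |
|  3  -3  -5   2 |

7

Expanding along the column containing c, det(M) is linear in c: det(M) = (6)·c + (-591).
Set (6)·c + (-591) = -549  ⇒  (6)·c = 42  ⇒  c = 7.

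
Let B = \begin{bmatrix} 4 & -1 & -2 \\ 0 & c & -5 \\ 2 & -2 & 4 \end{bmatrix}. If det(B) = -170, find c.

Expanding along the column containing c, det(B) is linear in c: det(B) = (20)·c + (-30).
Set (20)·c + (-30) = -170  ⇒  (20)·c = -140  ⇒  c = -7.

-7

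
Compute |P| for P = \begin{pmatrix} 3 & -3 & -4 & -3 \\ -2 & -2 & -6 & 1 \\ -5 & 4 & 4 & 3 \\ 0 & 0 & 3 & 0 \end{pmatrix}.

|P| = -63

Expand along row 4 (it has 3 zeros):
  − (3) · M_43   where M_43 = det([3 -3 -3; -2 -2 1; -5 4 3]) = 21
det = (-1)·(3)·(21) = -63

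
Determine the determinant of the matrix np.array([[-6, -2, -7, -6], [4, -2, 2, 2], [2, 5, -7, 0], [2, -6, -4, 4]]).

Expand along row 3 (it has 1 zero):
  + (2) · M_31   where M_31 = det([-2 -7 -6; -2 2 2; -6 -4 4]) = -124
  − (5) · M_32   where M_32 = det([-6 -7 -6; 4 2 2; 2 -4 4]) = 108
  + (-7) · M_33   where M_33 = det([-6 -2 -6; 4 -2 2; 2 -6 4]) = 120
det = (+1)·(2)·(-124) + (-1)·(5)·(108) + (+1)·(-7)·(120) = -1628

The determinant is -1628.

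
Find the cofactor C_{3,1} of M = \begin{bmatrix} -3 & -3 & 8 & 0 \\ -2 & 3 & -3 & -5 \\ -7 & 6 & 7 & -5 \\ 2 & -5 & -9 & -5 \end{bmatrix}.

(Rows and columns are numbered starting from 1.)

410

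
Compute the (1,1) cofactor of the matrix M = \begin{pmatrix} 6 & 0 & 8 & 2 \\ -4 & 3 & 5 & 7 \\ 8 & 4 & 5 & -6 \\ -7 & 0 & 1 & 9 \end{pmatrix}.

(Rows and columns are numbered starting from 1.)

The cofactor is 1.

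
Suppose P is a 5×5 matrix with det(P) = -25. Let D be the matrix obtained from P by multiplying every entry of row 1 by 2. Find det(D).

-50

Scaling one row by 2 multiplies the determinant by 2.
det(D) = (2)·(-25) = -50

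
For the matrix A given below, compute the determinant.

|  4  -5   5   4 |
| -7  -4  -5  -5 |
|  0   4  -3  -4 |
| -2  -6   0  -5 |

Expand along row 3 (it has 1 zero):
  − (4) · M_32   where M_32 = det([4 5 4; -7 -5 -5; -2 0 -5]) = -65
  + (-3) · M_33   where M_33 = det([4 -5 4; -7 -4 -5; -2 -6 -5]) = 221
  − (-4) · M_34   where M_34 = det([4 -5 5; -7 -4 -5; -2 -6 0]) = 0
det = (-1)·(4)·(-65) + (+1)·(-3)·(221) + (-1)·(-4)·(0) = -403

The determinant is -403.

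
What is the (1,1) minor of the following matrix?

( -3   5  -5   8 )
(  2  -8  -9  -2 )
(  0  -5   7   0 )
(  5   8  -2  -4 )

Delete row 1 and column 1; the remaining 3×3 submatrix is [-8 -9 -2; -5 7 0; 8 -2 -4].
Its determinant is 496.

The minor is 496.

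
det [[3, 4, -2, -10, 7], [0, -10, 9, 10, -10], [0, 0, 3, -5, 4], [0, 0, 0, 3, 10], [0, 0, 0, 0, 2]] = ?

-540

The matrix is upper triangular, so the determinant is the product of the diagonal entries:
det = (3) · (-10) · (3) · (3) · (2) = -540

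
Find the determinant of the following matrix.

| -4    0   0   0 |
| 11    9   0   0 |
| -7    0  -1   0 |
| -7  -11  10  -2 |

-72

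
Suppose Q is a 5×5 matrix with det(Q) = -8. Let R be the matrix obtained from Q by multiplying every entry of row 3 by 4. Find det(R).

Scaling one row by 4 multiplies the determinant by 4.
det(R) = (4)·(-8) = -32

|R| = -32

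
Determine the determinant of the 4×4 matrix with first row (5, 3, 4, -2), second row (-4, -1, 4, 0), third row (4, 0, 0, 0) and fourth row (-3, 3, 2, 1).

176

Expand along row 3 (it has 3 zeros):
  + (4) · M_31   where M_31 = det([3 4 -2; -1 4 0; 3 2 1]) = 44
det = (+1)·(4)·(44) = 176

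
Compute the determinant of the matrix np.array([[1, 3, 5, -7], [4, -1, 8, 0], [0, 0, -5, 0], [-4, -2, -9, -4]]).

-680

Expand along row 3 (it has 3 zeros):
  + (-5) · M_33   where M_33 = det([1 3 -7; 4 -1 0; -4 -2 -4]) = 136
det = (+1)·(-5)·(136) = -680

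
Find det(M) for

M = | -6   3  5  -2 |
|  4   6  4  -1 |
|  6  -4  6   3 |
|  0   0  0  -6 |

Expand along row 4 (it has 3 zeros):
  + (-6) · M_44   where M_44 = det([-6 3 5; 4 6 4; 6 -4 6]) = -572
det = (+1)·(-6)·(-572) = 3432

3432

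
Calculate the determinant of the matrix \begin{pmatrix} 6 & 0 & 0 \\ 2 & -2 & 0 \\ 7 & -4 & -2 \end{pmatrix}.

The matrix is lower triangular, so the determinant is the product of the diagonal entries:
det = (6) · (-2) · (-2) = 24

24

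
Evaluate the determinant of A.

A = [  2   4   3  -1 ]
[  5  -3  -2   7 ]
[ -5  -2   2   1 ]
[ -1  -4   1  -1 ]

Expand along row 1:
  + (2) · M_11   where M_11 = det([-3 -2 7; -2 2 1; -4 1 -1]) = 63
  − (4) · M_12   where M_12 = det([5 -2 7; -5 2 1; -1 1 -1]) = -24
  + (3) · M_13   where M_13 = det([5 -3 7; -5 -2 1; -1 -4 -1]) = 174
  − (-1) · M_14   where M_14 = det([5 -3 -2; -5 -2 2; -1 -4 1]) = -15
det = (+1)·(2)·(63) + (-1)·(4)·(-24) + (+1)·(3)·(174) + (-1)·(-1)·(-15) = 729

|A| = 729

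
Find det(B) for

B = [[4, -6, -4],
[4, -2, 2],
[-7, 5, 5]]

Expand along column 1:
  + 4 · |-2 2; 5 5| = 4·(-10 − 10) = -80
  − 4 · |-6 -4; 5 5| = −4·(-30 − (-20)) = 40
  + (-7) · |-6 -4; -2 2| = (-7)·(-12 − 8) = 140
Sum: (-80) + (40) + (140) = 100

The determinant is 100.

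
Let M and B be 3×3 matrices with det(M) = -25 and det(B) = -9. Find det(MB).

225

det(MB) = det(M)·det(B) = (-25)·(-9) = 225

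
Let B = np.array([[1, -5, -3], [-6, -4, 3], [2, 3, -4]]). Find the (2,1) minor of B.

29

Delete row 2 and column 1; the remaining 2×2 submatrix is [-5 -3; 3 -4].
Its determinant is (-5)·(-4) − (-3)·3 = 29.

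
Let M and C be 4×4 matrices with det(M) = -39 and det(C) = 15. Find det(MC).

The determinant is -585.

det(MC) = det(M)·det(C) = (-39)·(15) = -585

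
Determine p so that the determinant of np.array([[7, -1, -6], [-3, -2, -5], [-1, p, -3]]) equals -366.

p = -8

Expanding along the row containing p, det(B) is linear in p: det(B) = (53)·p + (58).
Set (53)·p + (58) = -366  ⇒  (53)·p = -424  ⇒  p = -8.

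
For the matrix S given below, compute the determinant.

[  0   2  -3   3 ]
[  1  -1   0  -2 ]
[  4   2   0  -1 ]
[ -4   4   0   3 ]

|S| = 90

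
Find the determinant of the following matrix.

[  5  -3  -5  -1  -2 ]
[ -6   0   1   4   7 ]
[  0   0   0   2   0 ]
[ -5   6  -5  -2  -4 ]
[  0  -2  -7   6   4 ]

Expand along row 3 (it has 4 zeros):
  − (2) · M_34   where M_34 = det([5 -3 -5 -2; -6 0 1 7; -5 6 -5 -4; 0 -2 -7 4]) = 533
det = (-1)·(2)·(533) = -1066

The determinant is -1066.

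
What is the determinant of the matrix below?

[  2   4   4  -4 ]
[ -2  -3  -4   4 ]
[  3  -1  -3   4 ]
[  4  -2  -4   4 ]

24

Expand along row 1:
  + (2) · M_11   where M_11 = det([-3 -4 4; -1 -3 4; -2 -4 4]) = -4
  − (4) · M_12   where M_12 = det([-2 -4 4; 3 -3 4; 4 -4 4]) = -24
  + (4) · M_13   where M_13 = det([-2 -3 4; 3 -1 4; 4 -2 4]) = -28
  − (-4) · M_14   where M_14 = det([-2 -3 -4; 3 -1 -3; 4 -2 -4]) = 12
det = (+1)·(2)·(-4) + (-1)·(4)·(-24) + (+1)·(4)·(-28) + (-1)·(-4)·(12) = 24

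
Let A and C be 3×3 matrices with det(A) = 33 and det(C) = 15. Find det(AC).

|AC| = 495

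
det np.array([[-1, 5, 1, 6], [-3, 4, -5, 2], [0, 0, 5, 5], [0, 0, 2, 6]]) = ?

The determinant is 220.

The matrix is block upper-triangular with a 2×2 block and a 2×2 block on the diagonal, so its determinant equals the product of the determinants of the diagonal blocks.
det of the 2×2 block = 11
det of the 2×2 block = 20
det = (11)·(20) = 220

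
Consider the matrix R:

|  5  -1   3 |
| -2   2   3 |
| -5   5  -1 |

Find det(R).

|R| = -68

Expand along column 1:
  + 5 · |2 3; 5 -1| = 5·(-2 − 15) = -85
  − (-2) · |-1 3; 5 -1| = −(-2)·(1 − 15) = -28
  + (-5) · |-1 3; 2 3| = (-5)·(-3 − 6) = 45
Sum: (-85) + (-28) + (45) = -68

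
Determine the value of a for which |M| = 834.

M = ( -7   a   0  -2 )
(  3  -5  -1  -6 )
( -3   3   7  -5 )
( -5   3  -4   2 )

7

Expanding along the column containing a, det(M) is linear in a: det(M) = (331)·a + (-1483).
Set (331)·a + (-1483) = 834  ⇒  (331)·a = 2317  ⇒  a = 7.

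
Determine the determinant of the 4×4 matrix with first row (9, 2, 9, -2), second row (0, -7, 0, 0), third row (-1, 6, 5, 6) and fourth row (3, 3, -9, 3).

Expand along row 2 (it has 3 zeros):
  + (-7) · M_22   where M_22 = det([9 9 -2; -1 5 6; 3 -9 3]) = 822
det = (+1)·(-7)·(822) = -5754

The determinant is -5754.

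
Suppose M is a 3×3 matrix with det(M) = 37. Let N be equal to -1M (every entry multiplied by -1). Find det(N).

For a 3×3 matrix, det(-1M) = (-1)^3·det(M) = -1·det(M).
det(N) = (-1)·(37) = -37

det(N) = -37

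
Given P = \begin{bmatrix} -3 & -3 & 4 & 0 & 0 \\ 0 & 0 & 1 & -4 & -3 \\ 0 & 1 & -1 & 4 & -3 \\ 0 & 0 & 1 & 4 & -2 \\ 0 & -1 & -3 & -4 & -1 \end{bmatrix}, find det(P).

Expand along column 1 (it has 4 zeros):
  + (-3) · M_11   where M_11 = det([0 1 -4 -3; 1 -1 4 -3; 0 1 4 -2; -1 -3 -4 -1]) = 112
det = (+1)·(-3)·(112) = -336

|P| = -336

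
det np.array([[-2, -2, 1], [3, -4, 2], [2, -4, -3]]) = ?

Expand along column 1:
  + (-2) · |-4 2; -4 -3| = (-2)·(12 − (-8)) = -40
  − 3 · |-2 1; -4 -3| = −3·(6 − (-4)) = -30
  + 2 · |-2 1; -4 2| = 2·(-4 − (-4)) = 0
Sum: (-40) + (-30) + (0) = -70

-70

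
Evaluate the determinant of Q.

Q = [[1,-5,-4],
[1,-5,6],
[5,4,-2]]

Expand along row 1:
  + 1 · |-5 6; 4 -2| = 1·(10 − 24) = -14
  − (-5) · |1 6; 5 -2| = −(-5)·(-2 − 30) = -160
  + (-4) · |1 -5; 5 4| = (-4)·(4 − (-25)) = -116
Sum: (-14) + (-160) + (-116) = -290

-290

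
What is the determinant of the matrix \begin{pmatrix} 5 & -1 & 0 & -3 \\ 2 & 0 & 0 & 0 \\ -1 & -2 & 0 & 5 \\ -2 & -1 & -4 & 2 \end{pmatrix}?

Expand along row 2 (it has 3 zeros):
  − (2) · M_21   where M_21 = det([-1 0 -3; -2 0 5; -1 -4 2]) = -44
det = (-1)·(2)·(-44) = 88

88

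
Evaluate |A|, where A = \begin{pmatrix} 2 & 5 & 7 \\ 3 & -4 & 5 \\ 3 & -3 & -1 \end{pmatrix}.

Expand along row 1:
  + 2 · |-4 5; -3 -1| = 2·(4 − (-15)) = 38
  − 5 · |3 5; 3 -1| = −5·(-3 − 15) = 90
  + 7 · |3 -4; 3 -3| = 7·(-9 − (-12)) = 21
Sum: (38) + (90) + (21) = 149

|A| = 149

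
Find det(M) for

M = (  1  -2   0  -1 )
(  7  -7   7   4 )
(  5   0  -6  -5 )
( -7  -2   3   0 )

The determinant is 58.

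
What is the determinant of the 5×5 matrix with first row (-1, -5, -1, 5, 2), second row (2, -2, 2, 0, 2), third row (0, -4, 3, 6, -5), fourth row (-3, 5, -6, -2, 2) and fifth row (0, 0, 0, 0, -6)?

Expand along row 5 (it has 4 zeros):
  + (-6) · M_55   where M_55 = det([-1 -5 -1 5; 2 -2 2 0; 0 -4 3 6; -3 5 -6 -2]) = 84
det = (+1)·(-6)·(84) = -504

-504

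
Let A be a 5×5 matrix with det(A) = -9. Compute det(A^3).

-729

det(A^3) = (det A)^3 = (-9)^3 = -729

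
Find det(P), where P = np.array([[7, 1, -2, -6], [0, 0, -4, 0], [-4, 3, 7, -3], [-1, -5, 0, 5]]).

-460

Expand along row 2 (it has 3 zeros):
  − (-4) · M_23   where M_23 = det([7 1 -6; -4 3 -3; -1 -5 5]) = -115
det = (-1)·(-4)·(-115) = -460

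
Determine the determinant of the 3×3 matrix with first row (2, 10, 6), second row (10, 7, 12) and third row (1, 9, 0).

402

Expand along column 3:
  + 6 · |10 7; 1 9| = 6·(90 − 7) = 498
  − 12 · |2 10; 1 9| = −12·(18 − 10) = -96
Sum: (498) + (-96) = 402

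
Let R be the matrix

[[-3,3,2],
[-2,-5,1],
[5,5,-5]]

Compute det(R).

Expand along column 1:
  + (-3) · |-5 1; 5 -5| = (-3)·(25 − 5) = -60
  − (-2) · |3 2; 5 -5| = −(-2)·(-15 − 10) = -50
  + 5 · |3 2; -5 1| = 5·(3 − (-10)) = 65
Sum: (-60) + (-50) + (65) = -45

-45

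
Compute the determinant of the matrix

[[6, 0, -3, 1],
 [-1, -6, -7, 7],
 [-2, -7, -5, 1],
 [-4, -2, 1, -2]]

The determinant is -11.

Expand along row 1 (it has 1 zero):
  + (6) · M_11   where M_11 = det([-6 -7 7; -7 -5 1; -2 1 -2]) = -61
  + (-3) · M_13   where M_13 = det([-1 -6 7; -2 -7 1; -4 -2 -2]) = -136
  − (1) · M_14   where M_14 = det([-1 -6 -7; -2 -7 -5; -4 -2 1]) = 53
det = (+1)·(6)·(-61) + (+1)·(-3)·(-136) + (-1)·(1)·(53) = -11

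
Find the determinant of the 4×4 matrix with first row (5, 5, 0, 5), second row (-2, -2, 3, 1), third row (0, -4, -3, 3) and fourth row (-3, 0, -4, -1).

Expand along row 1 (it has 1 zero):
  + (5) · M_11   where M_11 = det([-2 3 1; -4 -3 3; 0 -4 -1]) = -26
  − (5) · M_12   where M_12 = det([-2 3 1; 0 -3 3; -3 -4 -1]) = -66
  − (5) · M_14   where M_14 = det([-2 -2 3; 0 -4 -3; -3 0 -4]) = -86
det = (+1)·(5)·(-26) + (-1)·(5)·(-66) + (-1)·(5)·(-86) = 630

The determinant is 630.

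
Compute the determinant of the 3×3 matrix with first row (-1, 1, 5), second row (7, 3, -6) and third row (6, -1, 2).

The determinant is -175.

Expand along row 1:
  + (-1) · |3 -6; -1 2| = (-1)·(6 − 6) = 0
  − 1 · |7 -6; 6 2| = −1·(14 − (-36)) = -50
  + 5 · |7 3; 6 -1| = 5·(-7 − 18) = -125
Sum: (0) + (-50) + (-125) = -175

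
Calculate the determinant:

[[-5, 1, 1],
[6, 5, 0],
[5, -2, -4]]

The determinant is 87.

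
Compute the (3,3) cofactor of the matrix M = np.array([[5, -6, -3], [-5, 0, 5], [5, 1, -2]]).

Delete row 3 and column 3; the remaining 2×2 submatrix is [5 -6; -5 0].
Its determinant is 5·0 − (-6)·(-5) = -30.
The cofactor carries sign (−1)^(3+3) = +1, so C_{3,3} = +(-30) = -30.

-30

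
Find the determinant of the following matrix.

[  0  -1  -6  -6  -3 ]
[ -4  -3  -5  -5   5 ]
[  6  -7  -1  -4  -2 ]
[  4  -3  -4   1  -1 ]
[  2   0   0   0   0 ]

The determinant is -3822.

Expand along row 5 (it has 4 zeros):
  + (2) · M_51   where M_51 = det([-1 -6 -6 -3; -3 -5 -5 5; -7 -1 -4 -2; -3 -4 1 -1]) = -1911
det = (+1)·(2)·(-1911) = -3822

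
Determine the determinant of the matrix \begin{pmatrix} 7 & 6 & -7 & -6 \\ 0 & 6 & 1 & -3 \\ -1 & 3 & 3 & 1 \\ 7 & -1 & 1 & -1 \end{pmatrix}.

Expand along row 2 (it has 1 zero):
  + (6) · M_22   where M_22 = det([7 -7 -6; -1 3 1; 7 1 -1]) = 62
  − (1) · M_23   where M_23 = det([7 6 -6; -1 3 1; 7 -1 -1]) = 142
  + (-3) · M_24   where M_24 = det([7 6 -7; -1 3 3; 7 -1 1]) = 314
det = (+1)·(6)·(62) + (-1)·(1)·(142) + (+1)·(-3)·(314) = -712

The determinant is -712.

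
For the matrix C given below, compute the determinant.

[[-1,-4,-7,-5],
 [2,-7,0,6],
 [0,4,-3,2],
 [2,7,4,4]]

|C| = 706

Expand along row 2 (it has 1 zero):
  − (2) · M_21   where M_21 = det([-4 -7 -5; 4 -3 2; 7 4 4]) = -91
  + (-7) · M_22   where M_22 = det([-1 -7 -5; 0 -3 2; 2 4 4]) = -38
  + (6) · M_24   where M_24 = det([-1 -4 -7; 0 4 -3; 2 7 4]) = 43
det = (-1)·(2)·(-91) + (+1)·(-7)·(-38) + (+1)·(6)·(43) = 706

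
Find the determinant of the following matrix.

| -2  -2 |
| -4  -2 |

det = (-2)·(-2) − (-2)·(-4) = 4 − 8 = -4

-4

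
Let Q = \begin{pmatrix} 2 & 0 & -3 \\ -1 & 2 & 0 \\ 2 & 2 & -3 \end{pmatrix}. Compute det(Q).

The determinant is 6.

Expand along row 1:
  + 2 · |2 0; 2 -3| = 2·(-6 − 0) = -12
  + (-3) · |-1 2; 2 2| = (-3)·(-2 − 4) = 18
Sum: (-12) + (18) = 6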